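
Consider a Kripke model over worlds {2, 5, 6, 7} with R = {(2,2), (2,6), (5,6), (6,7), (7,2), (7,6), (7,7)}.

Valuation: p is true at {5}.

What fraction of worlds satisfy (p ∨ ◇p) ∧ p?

2: p ∨ ◇p is F, p is F. ✗
5: p ∨ ◇p is T, p is T. ✓
6: p ∨ ◇p is F, p is F. ✗
7: p ∨ ◇p is F, p is F. ✗
That's 1 of 4 worlds, so 1/4.

1/4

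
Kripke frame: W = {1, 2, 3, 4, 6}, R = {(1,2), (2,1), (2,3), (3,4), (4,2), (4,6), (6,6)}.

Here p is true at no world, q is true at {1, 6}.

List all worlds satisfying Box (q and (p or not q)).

1: successors {2}; q and (p or not q) there: 2:F. ✗
2: successors {1, 3}; q and (p or not q) there: 1:F, 3:F. ✗
3: successors {4}; q and (p or not q) there: 4:F. ✗
4: successors {2, 6}; q and (p or not q) there: 2:F, 6:F. ✗
6: successors {6}; q and (p or not q) there: 6:F. ✗

∅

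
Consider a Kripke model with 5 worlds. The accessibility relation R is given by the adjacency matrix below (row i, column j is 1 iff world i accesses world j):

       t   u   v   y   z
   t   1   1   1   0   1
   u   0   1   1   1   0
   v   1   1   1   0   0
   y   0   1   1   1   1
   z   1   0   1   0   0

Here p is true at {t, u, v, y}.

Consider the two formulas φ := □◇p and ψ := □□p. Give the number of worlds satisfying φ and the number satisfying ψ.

For □◇p:
t: successors {t, u, v, z}; ◇p there: t:T, u:T, v:T, z:T. ✓
u: successors {u, v, y}; ◇p there: u:T, v:T, y:T. ✓
v: successors {t, u, v}; ◇p there: t:T, u:T, v:T. ✓
y: successors {u, v, y, z}; ◇p there: u:T, v:T, y:T, z:T. ✓
z: successors {t, v}; ◇p there: t:T, v:T. ✓
— 5 worlds.
For □□p:
t: successors {t, u, v, z}; □p there: t:F, u:T, v:T, z:T. ✗
u: successors {u, v, y}; □p there: u:T, v:T, y:F. ✗
v: successors {t, u, v}; □p there: t:F, u:T, v:T. ✗
y: successors {u, v, y, z}; □p there: u:T, v:T, y:F, z:T. ✗
z: successors {t, v}; □p there: t:F, v:T. ✗
— 0 worlds.

5 and 0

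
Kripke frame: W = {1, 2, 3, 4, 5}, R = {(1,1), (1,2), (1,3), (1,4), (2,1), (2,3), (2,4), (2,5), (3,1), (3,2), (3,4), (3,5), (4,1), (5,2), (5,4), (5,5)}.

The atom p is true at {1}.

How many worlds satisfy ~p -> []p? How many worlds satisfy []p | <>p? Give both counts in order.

For ~p -> []p:
1: ~p is F, []p is F. ✓
2: ~p is T, []p is F. ✗
3: ~p is T, []p is F. ✗
4: ~p is T, []p is T. ✓
5: ~p is T, []p is F. ✗
— 2 worlds.
For []p | <>p:
1: []p is F, <>p is T. ✓
2: []p is F, <>p is T. ✓
3: []p is F, <>p is T. ✓
4: []p is T, <>p is T. ✓
5: []p is F, <>p is F. ✗
— 4 worlds.

2 and 4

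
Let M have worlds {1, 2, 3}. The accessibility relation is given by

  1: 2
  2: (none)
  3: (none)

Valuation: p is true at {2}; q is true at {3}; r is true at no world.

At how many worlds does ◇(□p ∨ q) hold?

1

1: successors {2}; □p ∨ q there: 2:T. ✓
2: no successors, so ◇(□p ∨ q) fails. ✗
3: no successors, so ◇(□p ∨ q) fails. ✗
Satisfying worlds: {1}.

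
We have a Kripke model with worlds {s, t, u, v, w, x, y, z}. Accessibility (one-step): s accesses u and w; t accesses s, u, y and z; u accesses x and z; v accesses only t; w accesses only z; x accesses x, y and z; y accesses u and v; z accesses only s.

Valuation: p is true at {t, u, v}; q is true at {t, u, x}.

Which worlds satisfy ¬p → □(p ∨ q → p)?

s: ¬p is T, □(p ∨ q → p) is T. ✓
t: ¬p is F, □(p ∨ q → p) is T. ✓
u: ¬p is F, □(p ∨ q → p) is F. ✓
v: ¬p is F, □(p ∨ q → p) is T. ✓
w: ¬p is T, □(p ∨ q → p) is T. ✓
x: ¬p is T, □(p ∨ q → p) is F. ✗
y: ¬p is T, □(p ∨ q → p) is T. ✓
z: ¬p is T, □(p ∨ q → p) is T. ✓

{s, t, u, v, w, y, z}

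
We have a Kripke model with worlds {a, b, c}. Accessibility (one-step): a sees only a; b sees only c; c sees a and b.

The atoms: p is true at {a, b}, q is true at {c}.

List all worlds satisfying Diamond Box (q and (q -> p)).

a: successors {a}; Box (q and (q -> p)) there: a:F. ✗
b: successors {c}; Box (q and (q -> p)) there: c:F. ✗
c: successors {a, b}; Box (q and (q -> p)) there: a:F, b:F. ✗

∅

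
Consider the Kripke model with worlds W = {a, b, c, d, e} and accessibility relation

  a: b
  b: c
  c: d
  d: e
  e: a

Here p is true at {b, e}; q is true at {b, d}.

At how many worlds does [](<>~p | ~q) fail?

a: successors {b}; <>~p | ~q there: b:T. ✓
b: successors {c}; <>~p | ~q there: c:T. ✓
c: successors {d}; <>~p | ~q there: d:F. ✗
d: successors {e}; <>~p | ~q there: e:T. ✓
e: successors {a}; <>~p | ~q there: a:T. ✓
Satisfying worlds: {a, b, d, e}.
So [](<>~p | ~q) fails at the other 1 world.

1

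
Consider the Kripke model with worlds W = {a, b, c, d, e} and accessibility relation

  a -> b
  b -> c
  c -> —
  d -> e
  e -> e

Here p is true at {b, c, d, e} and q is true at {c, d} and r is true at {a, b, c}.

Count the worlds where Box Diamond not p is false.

a: successors {b}; Diamond not p there: b:F. ✗
b: successors {c}; Diamond not p there: c:F. ✗
c: no successors, so Box Diamond not p holds vacuously. ✓
d: successors {e}; Diamond not p there: e:F. ✗
e: successors {e}; Diamond not p there: e:F. ✗
Satisfying worlds: {c}.
So Box Diamond not p fails at the other 4 worlds.

4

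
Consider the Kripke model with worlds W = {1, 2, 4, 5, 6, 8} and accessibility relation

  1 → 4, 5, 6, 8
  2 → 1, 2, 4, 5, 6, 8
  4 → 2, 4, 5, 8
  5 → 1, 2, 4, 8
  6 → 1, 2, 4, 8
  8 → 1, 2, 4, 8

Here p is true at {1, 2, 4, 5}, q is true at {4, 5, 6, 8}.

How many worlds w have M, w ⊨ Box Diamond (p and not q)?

1: successors {4, 5, 6, 8}; Diamond (p and not q) there: 4:T, 5:T, 6:T, 8:T. ✓
2: successors {1, 2, 4, 5, 6, 8}; Diamond (p and not q) there: 1:F, 2:T, 4:T, 5:T, 6:T, 8:T. ✗
4: successors {2, 4, 5, 8}; Diamond (p and not q) there: 2:T, 4:T, 5:T, 8:T. ✓
5: successors {1, 2, 4, 8}; Diamond (p and not q) there: 1:F, 2:T, 4:T, 8:T. ✗
6: successors {1, 2, 4, 8}; Diamond (p and not q) there: 1:F, 2:T, 4:T, 8:T. ✗
8: successors {1, 2, 4, 8}; Diamond (p and not q) there: 1:F, 2:T, 4:T, 8:T. ✗
Satisfying worlds: {1, 4}.

2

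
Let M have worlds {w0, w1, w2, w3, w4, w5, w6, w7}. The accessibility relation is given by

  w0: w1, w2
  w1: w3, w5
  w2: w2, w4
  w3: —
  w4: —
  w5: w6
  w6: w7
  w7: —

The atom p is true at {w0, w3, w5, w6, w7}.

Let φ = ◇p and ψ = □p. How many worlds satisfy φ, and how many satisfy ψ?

3 and 6

For ◇p:
w0: successors {w1, w2}; p there: w1:F, w2:F. ✗
w1: successors {w3, w5}; p there: w3:T, w5:T. ✓
w2: successors {w2, w4}; p there: w2:F, w4:F. ✗
w3: no successors, so ◇p fails. ✗
w4: no successors, so ◇p fails. ✗
w5: successors {w6}; p there: w6:T. ✓
w6: successors {w7}; p there: w7:T. ✓
w7: no successors, so ◇p fails. ✗
— 3 worlds.
For □p:
w0: successors {w1, w2}; p there: w1:F, w2:F. ✗
w1: successors {w3, w5}; p there: w3:T, w5:T. ✓
w2: successors {w2, w4}; p there: w2:F, w4:F. ✗
w3: no successors, so □p holds vacuously. ✓
w4: no successors, so □p holds vacuously. ✓
w5: successors {w6}; p there: w6:T. ✓
w6: successors {w7}; p there: w7:T. ✓
w7: no successors, so □p holds vacuously. ✓
— 6 worlds.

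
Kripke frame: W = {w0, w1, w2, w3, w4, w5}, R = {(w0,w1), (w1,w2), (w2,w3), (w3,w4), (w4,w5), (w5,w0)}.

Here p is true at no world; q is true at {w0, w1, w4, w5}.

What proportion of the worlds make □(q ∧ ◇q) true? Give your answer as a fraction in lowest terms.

1/2

w0: successors {w1}; q ∧ ◇q there: w1:F. ✗
w1: successors {w2}; q ∧ ◇q there: w2:F. ✗
w2: successors {w3}; q ∧ ◇q there: w3:F. ✗
w3: successors {w4}; q ∧ ◇q there: w4:T. ✓
w4: successors {w5}; q ∧ ◇q there: w5:T. ✓
w5: successors {w0}; q ∧ ◇q there: w0:T. ✓
That's 3 of 6 worlds, so 3/6 = 1/2.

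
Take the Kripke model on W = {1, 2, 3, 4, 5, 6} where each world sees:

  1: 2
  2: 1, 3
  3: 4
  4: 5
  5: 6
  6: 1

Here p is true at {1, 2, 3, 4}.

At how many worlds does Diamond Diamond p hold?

1: successors {2}; Diamond p there: 2:T. ✓
2: successors {1, 3}; Diamond p there: 1:T, 3:T. ✓
3: successors {4}; Diamond p there: 4:F. ✗
4: successors {5}; Diamond p there: 5:F. ✗
5: successors {6}; Diamond p there: 6:T. ✓
6: successors {1}; Diamond p there: 1:T. ✓
Satisfying worlds: {1, 2, 5, 6}.

4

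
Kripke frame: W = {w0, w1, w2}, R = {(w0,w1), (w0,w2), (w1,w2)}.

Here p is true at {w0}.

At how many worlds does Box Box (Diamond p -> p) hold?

w0: successors {w1, w2}; Box (Diamond p -> p) there: w1:T, w2:T. ✓
w1: successors {w2}; Box (Diamond p -> p) there: w2:T. ✓
w2: no successors, so Box Box (Diamond p -> p) holds vacuously. ✓
Satisfying worlds: {w0, w1, w2}.

3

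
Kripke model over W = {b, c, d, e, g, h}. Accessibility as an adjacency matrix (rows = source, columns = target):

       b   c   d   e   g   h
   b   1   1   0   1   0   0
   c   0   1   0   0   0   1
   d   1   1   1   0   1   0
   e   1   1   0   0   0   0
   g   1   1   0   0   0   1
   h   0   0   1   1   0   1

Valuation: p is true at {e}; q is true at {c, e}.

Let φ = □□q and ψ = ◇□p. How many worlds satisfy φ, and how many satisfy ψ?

For □□q:
b: successors {b, c, e}; □q there: b:F, c:F, e:F. ✗
c: successors {c, h}; □q there: c:F, h:F. ✗
d: successors {b, c, d, g}; □q there: b:F, c:F, d:F, g:F. ✗
e: successors {b, c}; □q there: b:F, c:F. ✗
g: successors {b, c, h}; □q there: b:F, c:F, h:F. ✗
h: successors {d, e, h}; □q there: d:F, e:F, h:F. ✗
— 0 worlds.
For ◇□p:
b: successors {b, c, e}; □p there: b:F, c:F, e:F. ✗
c: successors {c, h}; □p there: c:F, h:F. ✗
d: successors {b, c, d, g}; □p there: b:F, c:F, d:F, g:F. ✗
e: successors {b, c}; □p there: b:F, c:F. ✗
g: successors {b, c, h}; □p there: b:F, c:F, h:F. ✗
h: successors {d, e, h}; □p there: d:F, e:F, h:F. ✗
— 0 worlds.

0 and 0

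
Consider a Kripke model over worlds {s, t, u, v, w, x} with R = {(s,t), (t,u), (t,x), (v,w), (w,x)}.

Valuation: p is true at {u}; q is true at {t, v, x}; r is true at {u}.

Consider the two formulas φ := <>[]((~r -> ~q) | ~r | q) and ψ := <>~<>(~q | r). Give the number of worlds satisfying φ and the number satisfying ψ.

4 and 3

For <>[]((~r -> ~q) | ~r | q):
s: successors {t}; []((~r -> ~q) | ~r | q) there: t:T. ✓
t: successors {u, x}; []((~r -> ~q) | ~r | q) there: u:T, x:T. ✓
u: no successors, so <>[]((~r -> ~q) | ~r | q) fails. ✗
v: successors {w}; []((~r -> ~q) | ~r | q) there: w:T. ✓
w: successors {x}; []((~r -> ~q) | ~r | q) there: x:T. ✓
x: no successors, so <>[]((~r -> ~q) | ~r | q) fails. ✗
— 4 worlds.
For <>~<>(~q | r):
s: successors {t}; ~<>(~q | r) there: t:F. ✗
t: successors {u, x}; ~<>(~q | r) there: u:T, x:T. ✓
u: no successors, so <>~<>(~q | r) fails. ✗
v: successors {w}; ~<>(~q | r) there: w:T. ✓
w: successors {x}; ~<>(~q | r) there: x:T. ✓
x: no successors, so <>~<>(~q | r) fails. ✗
— 3 worlds.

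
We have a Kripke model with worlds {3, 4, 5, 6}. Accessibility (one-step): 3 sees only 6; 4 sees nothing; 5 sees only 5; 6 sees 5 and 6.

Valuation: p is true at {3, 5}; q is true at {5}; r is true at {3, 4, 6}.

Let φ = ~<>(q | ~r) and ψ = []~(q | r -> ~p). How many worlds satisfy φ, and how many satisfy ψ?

2 and 2

For ~<>(q | ~r):
3: <>(q | ~r) is F. ✓
4: <>(q | ~r) is F. ✓
5: <>(q | ~r) is T. ✗
6: <>(q | ~r) is T. ✗
— 2 worlds.
For []~(q | r -> ~p):
3: successors {6}; ~(q | r -> ~p) there: 6:F. ✗
4: no successors, so []~(q | r -> ~p) holds vacuously. ✓
5: successors {5}; ~(q | r -> ~p) there: 5:T. ✓
6: successors {5, 6}; ~(q | r -> ~p) there: 5:T, 6:F. ✗
— 2 worlds.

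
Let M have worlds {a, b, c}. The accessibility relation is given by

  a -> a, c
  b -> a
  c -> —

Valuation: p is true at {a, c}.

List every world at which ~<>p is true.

{c}

a: <>p is T. ✗
b: <>p is T. ✗
c: <>p is F. ✓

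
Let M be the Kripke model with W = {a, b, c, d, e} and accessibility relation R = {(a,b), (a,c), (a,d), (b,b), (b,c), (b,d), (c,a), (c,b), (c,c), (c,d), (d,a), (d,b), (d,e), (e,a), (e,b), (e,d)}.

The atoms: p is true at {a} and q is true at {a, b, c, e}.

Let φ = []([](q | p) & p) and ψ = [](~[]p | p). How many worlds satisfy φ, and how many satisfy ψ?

For []([](q | p) & p):
a: successors {b, c, d}; [](q | p) & p there: b:F, c:F, d:F. ✗
b: successors {b, c, d}; [](q | p) & p there: b:F, c:F, d:F. ✗
c: successors {a, b, c, d}; [](q | p) & p there: a:F, b:F, c:F, d:F. ✗
d: successors {a, b, e}; [](q | p) & p there: a:F, b:F, e:F. ✗
e: successors {a, b, d}; [](q | p) & p there: a:F, b:F, d:F. ✗
— 0 worlds.
For [](~[]p | p):
a: successors {b, c, d}; ~[]p | p there: b:T, c:T, d:T. ✓
b: successors {b, c, d}; ~[]p | p there: b:T, c:T, d:T. ✓
c: successors {a, b, c, d}; ~[]p | p there: a:T, b:T, c:T, d:T. ✓
d: successors {a, b, e}; ~[]p | p there: a:T, b:T, e:T. ✓
e: successors {a, b, d}; ~[]p | p there: a:T, b:T, d:T. ✓
— 5 worlds.

0 and 5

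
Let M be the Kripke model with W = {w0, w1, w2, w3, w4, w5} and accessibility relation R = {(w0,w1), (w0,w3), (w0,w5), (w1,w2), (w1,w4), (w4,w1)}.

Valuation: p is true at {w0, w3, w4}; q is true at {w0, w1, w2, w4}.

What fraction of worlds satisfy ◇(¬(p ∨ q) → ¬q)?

w0: successors {w1, w3, w5}; ¬(p ∨ q) → ¬q there: w1:T, w3:T, w5:T. ✓
w1: successors {w2, w4}; ¬(p ∨ q) → ¬q there: w2:T, w4:T. ✓
w2: no successors, so ◇(¬(p ∨ q) → ¬q) fails. ✗
w3: no successors, so ◇(¬(p ∨ q) → ¬q) fails. ✗
w4: successors {w1}; ¬(p ∨ q) → ¬q there: w1:T. ✓
w5: no successors, so ◇(¬(p ∨ q) → ¬q) fails. ✗
That's 3 of 6 worlds, so 3/6 = 1/2.

1/2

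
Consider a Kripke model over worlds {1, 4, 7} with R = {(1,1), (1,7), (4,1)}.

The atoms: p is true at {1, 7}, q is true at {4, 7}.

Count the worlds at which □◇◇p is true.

2

1: successors {1, 7}; ◇◇p there: 1:T, 7:F. ✗
4: successors {1}; ◇◇p there: 1:T. ✓
7: no successors, so □◇◇p holds vacuously. ✓
Satisfying worlds: {4, 7}.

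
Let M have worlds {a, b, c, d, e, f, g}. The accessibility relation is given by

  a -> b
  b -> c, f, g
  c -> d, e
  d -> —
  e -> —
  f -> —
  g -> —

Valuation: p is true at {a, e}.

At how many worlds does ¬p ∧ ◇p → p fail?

1

a: ¬p ∧ ◇p is F, p is T. ✓
b: ¬p ∧ ◇p is F, p is F. ✓
c: ¬p ∧ ◇p is T, p is F. ✗
d: ¬p ∧ ◇p is F, p is F. ✓
e: ¬p ∧ ◇p is F, p is T. ✓
f: ¬p ∧ ◇p is F, p is F. ✓
g: ¬p ∧ ◇p is F, p is F. ✓
Satisfying worlds: {a, b, d, e, f, g}.
So ¬p ∧ ◇p → p fails at the other 1 world.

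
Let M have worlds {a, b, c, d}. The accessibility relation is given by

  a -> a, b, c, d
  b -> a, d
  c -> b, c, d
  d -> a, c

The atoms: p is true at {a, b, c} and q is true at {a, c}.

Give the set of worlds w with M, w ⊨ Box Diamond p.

a: successors {a, b, c, d}; Diamond p there: a:T, b:T, c:T, d:T. ✓
b: successors {a, d}; Diamond p there: a:T, d:T. ✓
c: successors {b, c, d}; Diamond p there: b:T, c:T, d:T. ✓
d: successors {a, c}; Diamond p there: a:T, c:T. ✓

{a, b, c, d}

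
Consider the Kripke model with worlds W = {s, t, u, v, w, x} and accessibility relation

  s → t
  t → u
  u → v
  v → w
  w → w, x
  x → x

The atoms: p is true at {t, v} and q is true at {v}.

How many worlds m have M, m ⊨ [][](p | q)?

1

s: successors {t}; [](p | q) there: t:F. ✗
t: successors {u}; [](p | q) there: u:T. ✓
u: successors {v}; [](p | q) there: v:F. ✗
v: successors {w}; [](p | q) there: w:F. ✗
w: successors {w, x}; [](p | q) there: w:F, x:F. ✗
x: successors {x}; [](p | q) there: x:F. ✗
Satisfying worlds: {t}.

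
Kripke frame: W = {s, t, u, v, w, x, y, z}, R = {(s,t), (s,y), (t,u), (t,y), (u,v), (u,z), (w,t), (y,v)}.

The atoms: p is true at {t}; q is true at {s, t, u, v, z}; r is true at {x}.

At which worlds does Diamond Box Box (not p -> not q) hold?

s: successors {t, y}; Box Box (not p -> not q) there: t:F, y:T. ✓
t: successors {u, y}; Box Box (not p -> not q) there: u:T, y:T. ✓
u: successors {v, z}; Box Box (not p -> not q) there: v:T, z:T. ✓
v: no successors, so Diamond Box Box (not p -> not q) fails. ✗
w: successors {t}; Box Box (not p -> not q) there: t:F. ✗
x: no successors, so Diamond Box Box (not p -> not q) fails. ✗
y: successors {v}; Box Box (not p -> not q) there: v:T. ✓
z: no successors, so Diamond Box Box (not p -> not q) fails. ✗

{s, t, u, y}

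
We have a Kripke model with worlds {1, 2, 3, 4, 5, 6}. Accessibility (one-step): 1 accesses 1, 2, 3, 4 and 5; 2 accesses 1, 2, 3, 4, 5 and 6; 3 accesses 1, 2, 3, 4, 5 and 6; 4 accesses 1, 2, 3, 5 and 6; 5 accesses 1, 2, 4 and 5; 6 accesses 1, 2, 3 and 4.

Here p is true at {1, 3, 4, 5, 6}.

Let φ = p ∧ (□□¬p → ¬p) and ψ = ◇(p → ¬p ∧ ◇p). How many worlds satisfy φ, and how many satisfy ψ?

5 and 6

For p ∧ (□□¬p → ¬p):
1: p is T, □□¬p → ¬p is T. ✓
2: p is F, □□¬p → ¬p is T. ✗
3: p is T, □□¬p → ¬p is T. ✓
4: p is T, □□¬p → ¬p is T. ✓
5: p is T, □□¬p → ¬p is T. ✓
6: p is T, □□¬p → ¬p is T. ✓
— 5 worlds.
For ◇(p → ¬p ∧ ◇p):
1: successors {1, 2, 3, 4, 5}; p → ¬p ∧ ◇p there: 1:F, 2:T, 3:F, 4:F, 5:F. ✓
2: successors {1, 2, 3, 4, 5, 6}; p → ¬p ∧ ◇p there: 1:F, 2:T, 3:F, 4:F, 5:F, 6:F. ✓
3: successors {1, 2, 3, 4, 5, 6}; p → ¬p ∧ ◇p there: 1:F, 2:T, 3:F, 4:F, 5:F, 6:F. ✓
4: successors {1, 2, 3, 5, 6}; p → ¬p ∧ ◇p there: 1:F, 2:T, 3:F, 5:F, 6:F. ✓
5: successors {1, 2, 4, 5}; p → ¬p ∧ ◇p there: 1:F, 2:T, 4:F, 5:F. ✓
6: successors {1, 2, 3, 4}; p → ¬p ∧ ◇p there: 1:F, 2:T, 3:F, 4:F. ✓
— 6 worlds.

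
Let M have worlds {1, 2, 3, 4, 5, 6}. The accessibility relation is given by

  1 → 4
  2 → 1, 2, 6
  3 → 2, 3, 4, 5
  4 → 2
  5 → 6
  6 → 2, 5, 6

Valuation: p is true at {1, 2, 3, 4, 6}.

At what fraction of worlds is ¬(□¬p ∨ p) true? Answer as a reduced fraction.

1/6

1: □¬p ∨ p is T. ✗
2: □¬p ∨ p is T. ✗
3: □¬p ∨ p is T. ✗
4: □¬p ∨ p is T. ✗
5: □¬p ∨ p is F. ✓
6: □¬p ∨ p is T. ✗
That's 1 of 6 worlds, so 1/6.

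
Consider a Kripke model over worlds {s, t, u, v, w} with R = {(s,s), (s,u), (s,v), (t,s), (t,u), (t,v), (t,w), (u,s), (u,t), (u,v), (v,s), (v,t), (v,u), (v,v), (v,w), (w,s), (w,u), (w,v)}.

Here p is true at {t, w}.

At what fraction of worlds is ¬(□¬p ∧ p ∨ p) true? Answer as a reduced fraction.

3/5

s: □¬p ∧ p ∨ p is F. ✓
t: □¬p ∧ p ∨ p is T. ✗
u: □¬p ∧ p ∨ p is F. ✓
v: □¬p ∧ p ∨ p is F. ✓
w: □¬p ∧ p ∨ p is T. ✗
That's 3 of 5 worlds, so 3/5.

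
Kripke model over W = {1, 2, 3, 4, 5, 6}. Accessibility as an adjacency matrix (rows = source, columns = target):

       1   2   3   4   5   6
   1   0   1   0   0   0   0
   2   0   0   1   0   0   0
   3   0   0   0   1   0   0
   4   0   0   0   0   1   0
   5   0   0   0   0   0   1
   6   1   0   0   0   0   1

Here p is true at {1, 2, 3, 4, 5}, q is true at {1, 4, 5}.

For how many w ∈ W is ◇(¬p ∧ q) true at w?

1: successors {2}; ¬p ∧ q there: 2:F. ✗
2: successors {3}; ¬p ∧ q there: 3:F. ✗
3: successors {4}; ¬p ∧ q there: 4:F. ✗
4: successors {5}; ¬p ∧ q there: 5:F. ✗
5: successors {6}; ¬p ∧ q there: 6:F. ✗
6: successors {1, 6}; ¬p ∧ q there: 1:F, 6:F. ✗
Satisfying worlds: ∅.

0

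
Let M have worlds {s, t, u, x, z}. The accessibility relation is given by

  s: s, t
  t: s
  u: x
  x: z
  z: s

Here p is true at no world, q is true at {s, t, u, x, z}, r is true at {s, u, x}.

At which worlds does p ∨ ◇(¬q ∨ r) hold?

s: p is F, ◇(¬q ∨ r) is T. ✓
t: p is F, ◇(¬q ∨ r) is T. ✓
u: p is F, ◇(¬q ∨ r) is T. ✓
x: p is F, ◇(¬q ∨ r) is F. ✗
z: p is F, ◇(¬q ∨ r) is T. ✓

{s, t, u, z}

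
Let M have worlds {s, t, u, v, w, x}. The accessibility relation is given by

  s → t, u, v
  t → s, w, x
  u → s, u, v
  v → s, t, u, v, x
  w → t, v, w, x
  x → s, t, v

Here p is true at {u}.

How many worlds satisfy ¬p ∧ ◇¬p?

s: ¬p is T, ◇¬p is T. ✓
t: ¬p is T, ◇¬p is T. ✓
u: ¬p is F, ◇¬p is T. ✗
v: ¬p is T, ◇¬p is T. ✓
w: ¬p is T, ◇¬p is T. ✓
x: ¬p is T, ◇¬p is T. ✓
Satisfying worlds: {s, t, v, w, x}.

5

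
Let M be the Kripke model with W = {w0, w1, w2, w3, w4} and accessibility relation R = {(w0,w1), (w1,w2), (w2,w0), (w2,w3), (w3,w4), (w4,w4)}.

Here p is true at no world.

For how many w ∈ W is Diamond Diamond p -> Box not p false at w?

0

w0: Diamond Diamond p is F, Box not p is T. ✓
w1: Diamond Diamond p is F, Box not p is T. ✓
w2: Diamond Diamond p is F, Box not p is T. ✓
w3: Diamond Diamond p is F, Box not p is T. ✓
w4: Diamond Diamond p is F, Box not p is T. ✓
Satisfying worlds: {w0, w1, w2, w3, w4}.
So Diamond Diamond p -> Box not p fails at the other 0 worlds.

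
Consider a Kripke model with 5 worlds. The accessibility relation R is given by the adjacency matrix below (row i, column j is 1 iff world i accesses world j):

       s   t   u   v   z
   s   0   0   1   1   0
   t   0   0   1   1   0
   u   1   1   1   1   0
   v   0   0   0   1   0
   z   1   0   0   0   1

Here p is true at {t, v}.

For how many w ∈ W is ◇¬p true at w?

4

s: successors {u, v}; ¬p there: u:T, v:F. ✓
t: successors {u, v}; ¬p there: u:T, v:F. ✓
u: successors {s, t, u, v}; ¬p there: s:T, t:F, u:T, v:F. ✓
v: successors {v}; ¬p there: v:F. ✗
z: successors {s, z}; ¬p there: s:T, z:T. ✓
Satisfying worlds: {s, t, u, z}.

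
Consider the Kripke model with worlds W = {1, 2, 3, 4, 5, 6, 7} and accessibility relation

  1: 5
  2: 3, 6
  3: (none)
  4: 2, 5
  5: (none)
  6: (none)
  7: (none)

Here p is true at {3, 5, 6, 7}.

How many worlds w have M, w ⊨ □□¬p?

6

1: successors {5}; □¬p there: 5:T. ✓
2: successors {3, 6}; □¬p there: 3:T, 6:T. ✓
3: no successors, so □□¬p holds vacuously. ✓
4: successors {2, 5}; □¬p there: 2:F, 5:T. ✗
5: no successors, so □□¬p holds vacuously. ✓
6: no successors, so □□¬p holds vacuously. ✓
7: no successors, so □□¬p holds vacuously. ✓
Satisfying worlds: {1, 2, 3, 5, 6, 7}.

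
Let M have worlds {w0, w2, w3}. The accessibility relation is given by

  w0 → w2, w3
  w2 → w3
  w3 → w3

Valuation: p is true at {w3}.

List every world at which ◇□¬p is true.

∅

w0: successors {w2, w3}; □¬p there: w2:F, w3:F. ✗
w2: successors {w3}; □¬p there: w3:F. ✗
w3: successors {w3}; □¬p there: w3:F. ✗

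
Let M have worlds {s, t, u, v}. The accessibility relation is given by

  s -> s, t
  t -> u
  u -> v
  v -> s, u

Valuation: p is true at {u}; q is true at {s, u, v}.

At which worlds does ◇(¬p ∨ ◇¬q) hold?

s: successors {s, t}; ¬p ∨ ◇¬q there: s:T, t:T. ✓
t: successors {u}; ¬p ∨ ◇¬q there: u:F. ✗
u: successors {v}; ¬p ∨ ◇¬q there: v:T. ✓
v: successors {s, u}; ¬p ∨ ◇¬q there: s:T, u:F. ✓

{s, u, v}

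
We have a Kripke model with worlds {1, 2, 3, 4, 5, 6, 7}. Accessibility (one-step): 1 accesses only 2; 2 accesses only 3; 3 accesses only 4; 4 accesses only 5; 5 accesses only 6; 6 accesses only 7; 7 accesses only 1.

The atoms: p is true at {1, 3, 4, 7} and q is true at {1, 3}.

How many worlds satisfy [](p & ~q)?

1: successors {2}; p & ~q there: 2:F. ✗
2: successors {3}; p & ~q there: 3:F. ✗
3: successors {4}; p & ~q there: 4:T. ✓
4: successors {5}; p & ~q there: 5:F. ✗
5: successors {6}; p & ~q there: 6:F. ✗
6: successors {7}; p & ~q there: 7:T. ✓
7: successors {1}; p & ~q there: 1:F. ✗
Satisfying worlds: {3, 6}.

2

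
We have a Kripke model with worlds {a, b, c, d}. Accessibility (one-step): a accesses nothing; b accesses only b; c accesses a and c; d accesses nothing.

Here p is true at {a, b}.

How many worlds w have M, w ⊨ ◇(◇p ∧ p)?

a: no successors, so ◇(◇p ∧ p) fails. ✗
b: successors {b}; ◇p ∧ p there: b:T. ✓
c: successors {a, c}; ◇p ∧ p there: a:F, c:F. ✗
d: no successors, so ◇(◇p ∧ p) fails. ✗
Satisfying worlds: {b}.

1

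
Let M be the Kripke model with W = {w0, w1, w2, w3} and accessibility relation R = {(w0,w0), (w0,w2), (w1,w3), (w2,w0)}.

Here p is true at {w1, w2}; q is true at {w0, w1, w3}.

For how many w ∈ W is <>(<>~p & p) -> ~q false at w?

w0: <>(<>~p & p) is T, ~q is F. ✗
w1: <>(<>~p & p) is F, ~q is F. ✓
w2: <>(<>~p & p) is F, ~q is T. ✓
w3: <>(<>~p & p) is F, ~q is F. ✓
Satisfying worlds: {w1, w2, w3}.
So <>(<>~p & p) -> ~q fails at the other 1 world.

1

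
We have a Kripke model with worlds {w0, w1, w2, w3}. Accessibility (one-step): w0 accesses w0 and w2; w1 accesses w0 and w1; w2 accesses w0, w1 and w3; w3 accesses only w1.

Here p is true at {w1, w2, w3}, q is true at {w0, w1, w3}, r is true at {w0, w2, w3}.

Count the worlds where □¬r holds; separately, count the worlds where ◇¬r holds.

For □¬r:
w0: successors {w0, w2}; ¬r there: w0:F, w2:F. ✗
w1: successors {w0, w1}; ¬r there: w0:F, w1:T. ✗
w2: successors {w0, w1, w3}; ¬r there: w0:F, w1:T, w3:F. ✗
w3: successors {w1}; ¬r there: w1:T. ✓
— 1 world.
For ◇¬r:
w0: successors {w0, w2}; ¬r there: w0:F, w2:F. ✗
w1: successors {w0, w1}; ¬r there: w0:F, w1:T. ✓
w2: successors {w0, w1, w3}; ¬r there: w0:F, w1:T, w3:F. ✓
w3: successors {w1}; ¬r there: w1:T. ✓
— 3 worlds.

1 and 3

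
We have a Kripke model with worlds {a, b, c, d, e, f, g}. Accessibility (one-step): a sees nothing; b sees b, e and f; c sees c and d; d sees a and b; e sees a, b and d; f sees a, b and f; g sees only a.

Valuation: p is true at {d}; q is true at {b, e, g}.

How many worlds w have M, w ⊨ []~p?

a: no successors, so []~p holds vacuously. ✓
b: successors {b, e, f}; ~p there: b:T, e:T, f:T. ✓
c: successors {c, d}; ~p there: c:T, d:F. ✗
d: successors {a, b}; ~p there: a:T, b:T. ✓
e: successors {a, b, d}; ~p there: a:T, b:T, d:F. ✗
f: successors {a, b, f}; ~p there: a:T, b:T, f:T. ✓
g: successors {a}; ~p there: a:T. ✓
Satisfying worlds: {a, b, d, f, g}.

5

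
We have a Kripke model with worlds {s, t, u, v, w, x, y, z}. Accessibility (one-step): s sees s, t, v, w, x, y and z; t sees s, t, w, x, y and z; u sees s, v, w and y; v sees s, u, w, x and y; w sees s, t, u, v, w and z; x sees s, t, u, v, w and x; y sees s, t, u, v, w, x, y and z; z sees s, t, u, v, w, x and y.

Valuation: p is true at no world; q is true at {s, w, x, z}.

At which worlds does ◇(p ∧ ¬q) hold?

∅

s: successors {s, t, v, w, x, y, z}; p ∧ ¬q there: s:F, t:F, v:F, w:F, x:F, y:F, z:F. ✗
t: successors {s, t, w, x, y, z}; p ∧ ¬q there: s:F, t:F, w:F, x:F, y:F, z:F. ✗
u: successors {s, v, w, y}; p ∧ ¬q there: s:F, v:F, w:F, y:F. ✗
v: successors {s, u, w, x, y}; p ∧ ¬q there: s:F, u:F, w:F, x:F, y:F. ✗
w: successors {s, t, u, v, w, z}; p ∧ ¬q there: s:F, t:F, u:F, v:F, w:F, z:F. ✗
x: successors {s, t, u, v, w, x}; p ∧ ¬q there: s:F, t:F, u:F, v:F, w:F, x:F. ✗
y: successors {s, t, u, v, w, x, y, z}; p ∧ ¬q there: s:F, t:F, u:F, v:F, w:F, x:F, y:F, z:F. ✗
z: successors {s, t, u, v, w, x, y}; p ∧ ¬q there: s:F, t:F, u:F, v:F, w:F, x:F, y:F. ✗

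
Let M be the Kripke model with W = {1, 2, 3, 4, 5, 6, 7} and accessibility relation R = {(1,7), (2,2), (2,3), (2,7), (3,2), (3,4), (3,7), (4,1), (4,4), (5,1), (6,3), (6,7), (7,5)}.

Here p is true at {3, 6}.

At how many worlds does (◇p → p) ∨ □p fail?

1: ◇p → p is T, □p is F. ✓
2: ◇p → p is F, □p is F. ✗
3: ◇p → p is T, □p is F. ✓
4: ◇p → p is T, □p is F. ✓
5: ◇p → p is T, □p is F. ✓
6: ◇p → p is T, □p is F. ✓
7: ◇p → p is T, □p is F. ✓
Satisfying worlds: {1, 3, 4, 5, 6, 7}.
So (◇p → p) ∨ □p fails at the other 1 world.

1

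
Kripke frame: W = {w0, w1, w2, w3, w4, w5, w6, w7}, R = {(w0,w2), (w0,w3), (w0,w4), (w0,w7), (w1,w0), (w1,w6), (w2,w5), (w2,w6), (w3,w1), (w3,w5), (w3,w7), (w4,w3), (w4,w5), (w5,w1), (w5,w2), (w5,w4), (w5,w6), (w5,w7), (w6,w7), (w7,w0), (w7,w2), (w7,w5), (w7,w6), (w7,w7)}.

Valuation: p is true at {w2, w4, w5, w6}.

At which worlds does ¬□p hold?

{w0, w1, w3, w4, w5, w6, w7}

w0: □p is F. ✓
w1: □p is F. ✓
w2: □p is T. ✗
w3: □p is F. ✓
w4: □p is F. ✓
w5: □p is F. ✓
w6: □p is F. ✓
w7: □p is F. ✓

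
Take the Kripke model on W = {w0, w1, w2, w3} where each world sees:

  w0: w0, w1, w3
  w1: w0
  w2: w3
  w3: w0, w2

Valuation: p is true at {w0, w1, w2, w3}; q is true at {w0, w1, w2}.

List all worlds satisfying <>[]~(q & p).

w0: successors {w0, w1, w3}; []~(q & p) there: w0:F, w1:F, w3:F. ✗
w1: successors {w0}; []~(q & p) there: w0:F. ✗
w2: successors {w3}; []~(q & p) there: w3:F. ✗
w3: successors {w0, w2}; []~(q & p) there: w0:F, w2:T. ✓

{w3}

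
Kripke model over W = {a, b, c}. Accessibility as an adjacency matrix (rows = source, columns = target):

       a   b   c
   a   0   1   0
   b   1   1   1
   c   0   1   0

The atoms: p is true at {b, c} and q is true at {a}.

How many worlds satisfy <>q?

a: successors {b}; q there: b:F. ✗
b: successors {a, b, c}; q there: a:T, b:F, c:F. ✓
c: successors {b}; q there: b:F. ✗
Satisfying worlds: {b}.

1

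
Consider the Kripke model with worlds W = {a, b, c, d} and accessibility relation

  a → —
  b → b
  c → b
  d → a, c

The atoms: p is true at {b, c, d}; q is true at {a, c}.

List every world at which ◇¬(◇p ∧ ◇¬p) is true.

{b, c, d}

a: no successors, so ◇¬(◇p ∧ ◇¬p) fails. ✗
b: successors {b}; ¬(◇p ∧ ◇¬p) there: b:T. ✓
c: successors {b}; ¬(◇p ∧ ◇¬p) there: b:T. ✓
d: successors {a, c}; ¬(◇p ∧ ◇¬p) there: a:T, c:T. ✓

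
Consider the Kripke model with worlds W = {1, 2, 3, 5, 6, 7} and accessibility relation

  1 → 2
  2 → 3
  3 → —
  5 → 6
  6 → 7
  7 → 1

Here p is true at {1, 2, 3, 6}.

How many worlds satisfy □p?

5

1: successors {2}; p there: 2:T. ✓
2: successors {3}; p there: 3:T. ✓
3: no successors, so □p holds vacuously. ✓
5: successors {6}; p there: 6:T. ✓
6: successors {7}; p there: 7:F. ✗
7: successors {1}; p there: 1:T. ✓
Satisfying worlds: {1, 2, 3, 5, 7}.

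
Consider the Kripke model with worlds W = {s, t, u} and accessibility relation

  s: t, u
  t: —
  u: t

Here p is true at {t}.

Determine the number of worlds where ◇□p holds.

2

s: successors {t, u}; □p there: t:T, u:T. ✓
t: no successors, so ◇□p fails. ✗
u: successors {t}; □p there: t:T. ✓
Satisfying worlds: {s, u}.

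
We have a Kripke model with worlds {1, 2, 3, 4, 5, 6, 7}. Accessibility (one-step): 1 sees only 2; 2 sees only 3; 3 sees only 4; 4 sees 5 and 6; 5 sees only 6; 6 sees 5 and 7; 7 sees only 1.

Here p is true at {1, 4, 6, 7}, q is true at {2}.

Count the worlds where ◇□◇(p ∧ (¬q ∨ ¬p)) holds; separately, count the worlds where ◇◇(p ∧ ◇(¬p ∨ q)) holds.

For ◇□◇(p ∧ (¬q ∨ ¬p)):
1: successors {2}; □◇(p ∧ (¬q ∨ ¬p)) there: 2:T. ✓
2: successors {3}; □◇(p ∧ (¬q ∨ ¬p)) there: 3:T. ✓
3: successors {4}; □◇(p ∧ (¬q ∨ ¬p)) there: 4:T. ✓
4: successors {5, 6}; □◇(p ∧ (¬q ∨ ¬p)) there: 5:T, 6:T. ✓
5: successors {6}; □◇(p ∧ (¬q ∨ ¬p)) there: 6:T. ✓
6: successors {5, 7}; □◇(p ∧ (¬q ∨ ¬p)) there: 5:T, 7:F. ✓
7: successors {1}; □◇(p ∧ (¬q ∨ ¬p)) there: 1:F. ✗
— 6 worlds.
For ◇◇(p ∧ ◇(¬p ∨ q)):
1: successors {2}; ◇(p ∧ ◇(¬p ∨ q)) there: 2:F. ✗
2: successors {3}; ◇(p ∧ ◇(¬p ∨ q)) there: 3:T. ✓
3: successors {4}; ◇(p ∧ ◇(¬p ∨ q)) there: 4:T. ✓
4: successors {5, 6}; ◇(p ∧ ◇(¬p ∨ q)) there: 5:T, 6:F. ✓
5: successors {6}; ◇(p ∧ ◇(¬p ∨ q)) there: 6:F. ✗
6: successors {5, 7}; ◇(p ∧ ◇(¬p ∨ q)) there: 5:T, 7:T. ✓
7: successors {1}; ◇(p ∧ ◇(¬p ∨ q)) there: 1:F. ✗
— 4 worlds.

6 and 4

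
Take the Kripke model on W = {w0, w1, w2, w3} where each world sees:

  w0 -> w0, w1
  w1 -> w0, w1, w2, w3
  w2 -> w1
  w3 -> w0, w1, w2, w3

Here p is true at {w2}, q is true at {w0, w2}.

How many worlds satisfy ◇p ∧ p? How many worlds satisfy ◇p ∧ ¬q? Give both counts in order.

0 and 2

For ◇p ∧ p:
w0: ◇p is F, p is F. ✗
w1: ◇p is T, p is F. ✗
w2: ◇p is F, p is T. ✗
w3: ◇p is T, p is F. ✗
— 0 worlds.
For ◇p ∧ ¬q:
w0: ◇p is F, ¬q is F. ✗
w1: ◇p is T, ¬q is T. ✓
w2: ◇p is F, ¬q is F. ✗
w3: ◇p is T, ¬q is T. ✓
— 2 worlds.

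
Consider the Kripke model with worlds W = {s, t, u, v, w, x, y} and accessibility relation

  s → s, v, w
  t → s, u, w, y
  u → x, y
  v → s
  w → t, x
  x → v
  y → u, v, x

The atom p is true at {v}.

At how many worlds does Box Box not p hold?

1

s: successors {s, v, w}; Box not p there: s:F, v:T, w:T. ✗
t: successors {s, u, w, y}; Box not p there: s:F, u:T, w:T, y:F. ✗
u: successors {x, y}; Box not p there: x:F, y:F. ✗
v: successors {s}; Box not p there: s:F. ✗
w: successors {t, x}; Box not p there: t:T, x:F. ✗
x: successors {v}; Box not p there: v:T. ✓
y: successors {u, v, x}; Box not p there: u:T, v:T, x:F. ✗
Satisfying worlds: {x}.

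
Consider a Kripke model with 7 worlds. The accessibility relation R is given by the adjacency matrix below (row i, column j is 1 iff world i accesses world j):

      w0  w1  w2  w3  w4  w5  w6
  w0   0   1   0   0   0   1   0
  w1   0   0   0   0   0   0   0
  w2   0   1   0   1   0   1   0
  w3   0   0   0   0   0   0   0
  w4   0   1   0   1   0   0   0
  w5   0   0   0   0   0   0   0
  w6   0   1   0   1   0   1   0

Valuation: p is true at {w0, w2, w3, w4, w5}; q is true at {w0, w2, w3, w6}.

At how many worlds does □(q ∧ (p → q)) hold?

3

w0: successors {w1, w5}; q ∧ (p → q) there: w1:F, w5:F. ✗
w1: no successors, so □(q ∧ (p → q)) holds vacuously. ✓
w2: successors {w1, w3, w5}; q ∧ (p → q) there: w1:F, w3:T, w5:F. ✗
w3: no successors, so □(q ∧ (p → q)) holds vacuously. ✓
w4: successors {w1, w3}; q ∧ (p → q) there: w1:F, w3:T. ✗
w5: no successors, so □(q ∧ (p → q)) holds vacuously. ✓
w6: successors {w1, w3, w5}; q ∧ (p → q) there: w1:F, w3:T, w5:F. ✗
Satisfying worlds: {w1, w3, w5}.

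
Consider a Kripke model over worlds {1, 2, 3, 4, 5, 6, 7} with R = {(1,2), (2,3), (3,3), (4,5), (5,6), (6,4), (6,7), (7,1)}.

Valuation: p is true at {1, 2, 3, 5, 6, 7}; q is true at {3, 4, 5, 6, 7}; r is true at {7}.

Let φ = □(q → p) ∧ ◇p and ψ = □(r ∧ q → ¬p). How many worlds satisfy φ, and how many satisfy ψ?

For □(q → p) ∧ ◇p:
1: □(q → p) is T, ◇p is T. ✓
2: □(q → p) is T, ◇p is T. ✓
3: □(q → p) is T, ◇p is T. ✓
4: □(q → p) is T, ◇p is T. ✓
5: □(q → p) is T, ◇p is T. ✓
6: □(q → p) is F, ◇p is T. ✗
7: □(q → p) is T, ◇p is T. ✓
— 6 worlds.
For □(r ∧ q → ¬p):
1: successors {2}; r ∧ q → ¬p there: 2:T. ✓
2: successors {3}; r ∧ q → ¬p there: 3:T. ✓
3: successors {3}; r ∧ q → ¬p there: 3:T. ✓
4: successors {5}; r ∧ q → ¬p there: 5:T. ✓
5: successors {6}; r ∧ q → ¬p there: 6:T. ✓
6: successors {4, 7}; r ∧ q → ¬p there: 4:T, 7:F. ✗
7: successors {1}; r ∧ q → ¬p there: 1:T. ✓
— 6 worlds.

6 and 6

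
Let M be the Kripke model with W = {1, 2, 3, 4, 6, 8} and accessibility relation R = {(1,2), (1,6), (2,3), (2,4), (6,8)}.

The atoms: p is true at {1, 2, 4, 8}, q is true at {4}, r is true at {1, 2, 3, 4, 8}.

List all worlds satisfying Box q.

1: successors {2, 6}; q there: 2:F, 6:F. ✗
2: successors {3, 4}; q there: 3:F, 4:T. ✗
3: no successors, so Box q holds vacuously. ✓
4: no successors, so Box q holds vacuously. ✓
6: successors {8}; q there: 8:F. ✗
8: no successors, so Box q holds vacuously. ✓

{3, 4, 8}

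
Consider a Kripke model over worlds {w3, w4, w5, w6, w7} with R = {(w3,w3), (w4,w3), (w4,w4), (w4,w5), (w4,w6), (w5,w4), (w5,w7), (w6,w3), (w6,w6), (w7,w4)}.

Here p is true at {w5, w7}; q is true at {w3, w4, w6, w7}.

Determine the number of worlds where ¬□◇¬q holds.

4

w3: □◇¬q is F. ✓
w4: □◇¬q is F. ✓
w5: □◇¬q is F. ✓
w6: □◇¬q is F. ✓
w7: □◇¬q is T. ✗
Satisfying worlds: {w3, w4, w5, w6}.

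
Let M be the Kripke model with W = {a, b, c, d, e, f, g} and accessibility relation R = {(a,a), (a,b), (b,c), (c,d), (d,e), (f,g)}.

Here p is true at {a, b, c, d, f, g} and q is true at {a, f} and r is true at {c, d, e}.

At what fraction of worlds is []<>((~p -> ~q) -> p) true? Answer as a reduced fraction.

a: successors {a, b}; <>((~p -> ~q) -> p) there: a:T, b:T. ✓
b: successors {c}; <>((~p -> ~q) -> p) there: c:T. ✓
c: successors {d}; <>((~p -> ~q) -> p) there: d:F. ✗
d: successors {e}; <>((~p -> ~q) -> p) there: e:F. ✗
e: no successors, so []<>((~p -> ~q) -> p) holds vacuously. ✓
f: successors {g}; <>((~p -> ~q) -> p) there: g:F. ✗
g: no successors, so []<>((~p -> ~q) -> p) holds vacuously. ✓
That's 4 of 7 worlds, so 4/7.

4/7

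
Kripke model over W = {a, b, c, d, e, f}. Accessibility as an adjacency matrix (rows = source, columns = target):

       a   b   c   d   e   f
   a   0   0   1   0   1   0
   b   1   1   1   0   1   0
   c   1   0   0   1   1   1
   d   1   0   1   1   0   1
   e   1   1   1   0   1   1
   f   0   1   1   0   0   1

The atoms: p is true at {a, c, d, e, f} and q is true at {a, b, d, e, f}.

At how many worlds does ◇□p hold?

6

a: successors {c, e}; □p there: c:T, e:F. ✓
b: successors {a, b, c, e}; □p there: a:T, b:F, c:T, e:F. ✓
c: successors {a, d, e, f}; □p there: a:T, d:T, e:F, f:F. ✓
d: successors {a, c, d, f}; □p there: a:T, c:T, d:T, f:F. ✓
e: successors {a, b, c, e, f}; □p there: a:T, b:F, c:T, e:F, f:F. ✓
f: successors {b, c, f}; □p there: b:F, c:T, f:F. ✓
Satisfying worlds: {a, b, c, d, e, f}.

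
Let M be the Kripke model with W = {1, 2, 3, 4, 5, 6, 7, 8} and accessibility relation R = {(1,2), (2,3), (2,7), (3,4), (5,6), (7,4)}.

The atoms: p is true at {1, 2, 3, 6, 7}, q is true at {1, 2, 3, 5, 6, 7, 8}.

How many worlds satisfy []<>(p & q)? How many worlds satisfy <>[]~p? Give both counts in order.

For []<>(p & q):
1: successors {2}; <>(p & q) there: 2:T. ✓
2: successors {3, 7}; <>(p & q) there: 3:F, 7:F. ✗
3: successors {4}; <>(p & q) there: 4:F. ✗
4: no successors, so []<>(p & q) holds vacuously. ✓
5: successors {6}; <>(p & q) there: 6:F. ✗
6: no successors, so []<>(p & q) holds vacuously. ✓
7: successors {4}; <>(p & q) there: 4:F. ✗
8: no successors, so []<>(p & q) holds vacuously. ✓
— 4 worlds.
For <>[]~p:
1: successors {2}; []~p there: 2:F. ✗
2: successors {3, 7}; []~p there: 3:T, 7:T. ✓
3: successors {4}; []~p there: 4:T. ✓
4: no successors, so <>[]~p fails. ✗
5: successors {6}; []~p there: 6:T. ✓
6: no successors, so <>[]~p fails. ✗
7: successors {4}; []~p there: 4:T. ✓
8: no successors, so <>[]~p fails. ✗
— 4 worlds.

4 and 4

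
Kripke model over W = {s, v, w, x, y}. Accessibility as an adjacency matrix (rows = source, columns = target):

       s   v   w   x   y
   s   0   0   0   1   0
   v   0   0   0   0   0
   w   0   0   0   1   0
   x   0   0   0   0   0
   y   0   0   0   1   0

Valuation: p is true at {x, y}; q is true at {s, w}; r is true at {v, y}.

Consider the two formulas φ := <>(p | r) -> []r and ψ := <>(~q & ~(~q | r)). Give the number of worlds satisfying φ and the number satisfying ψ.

2 and 0

For <>(p | r) -> []r:
s: <>(p | r) is T, []r is F. ✗
v: <>(p | r) is F, []r is T. ✓
w: <>(p | r) is T, []r is F. ✗
x: <>(p | r) is F, []r is T. ✓
y: <>(p | r) is T, []r is F. ✗
— 2 worlds.
For <>(~q & ~(~q | r)):
s: successors {x}; ~q & ~(~q | r) there: x:F. ✗
v: no successors, so <>(~q & ~(~q | r)) fails. ✗
w: successors {x}; ~q & ~(~q | r) there: x:F. ✗
x: no successors, so <>(~q & ~(~q | r)) fails. ✗
y: successors {x}; ~q & ~(~q | r) there: x:F. ✗
— 0 worlds.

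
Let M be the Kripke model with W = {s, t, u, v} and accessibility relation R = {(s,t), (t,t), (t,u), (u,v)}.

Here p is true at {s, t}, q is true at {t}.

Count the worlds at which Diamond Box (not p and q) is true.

1

s: successors {t}; Box (not p and q) there: t:F. ✗
t: successors {t, u}; Box (not p and q) there: t:F, u:F. ✗
u: successors {v}; Box (not p and q) there: v:T. ✓
v: no successors, so Diamond Box (not p and q) fails. ✗
Satisfying worlds: {u}.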